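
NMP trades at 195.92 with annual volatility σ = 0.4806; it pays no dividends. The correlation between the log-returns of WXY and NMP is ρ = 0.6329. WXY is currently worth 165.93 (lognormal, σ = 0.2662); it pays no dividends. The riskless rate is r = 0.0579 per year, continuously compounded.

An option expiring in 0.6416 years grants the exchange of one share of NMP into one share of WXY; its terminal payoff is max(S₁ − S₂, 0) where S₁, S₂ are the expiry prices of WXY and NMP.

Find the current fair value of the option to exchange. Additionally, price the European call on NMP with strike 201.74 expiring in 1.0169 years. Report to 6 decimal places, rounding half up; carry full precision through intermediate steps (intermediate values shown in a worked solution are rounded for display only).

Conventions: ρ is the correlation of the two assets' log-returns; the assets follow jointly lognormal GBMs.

exchange price = 9.745905
price(NMP call K=201.74) = 39.890748

σ_eff = √(σ₁² + σ₂² − 2ρσ₁σ₂) = √(0.2662² + 0.4806² − 2·0.6329·0.2662·0.4806) = 0.374029
d₁ = (ln(S₁/S₂) + (q₂ − q₁ + σ_eff²/2)T) / (σ_eff√T) = (ln(165.93/195.92) + (0.0 − 0.0 + 0.069949)·0.6416) / 0.299597 = -0.404748
d₂ = d₁ − σ_eff√T = -0.404748 − 0.299597 = -0.704345
N(d₁) = 0.342832,  N(d₂) = 0.240609
V = S₁·e^{−q₁T}·N(d₁) − S₂·e^{−q₂T}·N(d₂) = 56.886035 − 47.140130 = 9.745905
[vanilla: NMP call K=201.74]
σ√T = 0.4806·√1.0169 = 0.484644
d₁ = (ln(S/K) + (r+σ²/2)T) / (σ√T) = (ln(195.92/201.74) + (0.0579+0.4806²/2)·1.0169) / 0.484644 = (-0.029273 + 0.176318) / 0.484644 = 0.303408
d₂ = d₁ − σ√T = 0.303408 − 0.484644 = -0.181236
e^{−rT} = 0.942821
N(d₁) = 0.619211,  N(d₂) = 0.428091
price = S·N(d₁) − K·e^{−rT}·N(d₂) = 121.315761 − 81.425014 = 39.890748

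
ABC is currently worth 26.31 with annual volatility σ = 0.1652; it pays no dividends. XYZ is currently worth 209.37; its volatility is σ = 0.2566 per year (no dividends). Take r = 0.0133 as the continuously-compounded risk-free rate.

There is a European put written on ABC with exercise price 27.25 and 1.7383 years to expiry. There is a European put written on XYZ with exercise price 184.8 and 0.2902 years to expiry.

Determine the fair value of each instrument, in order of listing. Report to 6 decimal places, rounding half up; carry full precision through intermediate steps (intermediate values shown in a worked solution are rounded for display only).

price(ABC put K=27.25) = 2.457459
price(XYZ put K=184.8) = 2.570425

[ABC put K=27.25]
σ√T = 0.1652·√1.7383 = 0.217807
d₁ = (ln(S/K) + (r+σ²/2)T) / (σ√T) = (ln(26.31/27.25) + (0.0133+0.1652²/2)·1.7383) / 0.217807 = (-0.035104 + 0.046839) / 0.217807 = 0.053878
d₂ = d₁ − σ√T = 0.053878 − 0.217807 = -0.163930
e^{−rT} = 0.977146
N(−d₁) = 0.478516,  N(−d₂) = 0.565107
price = K·e^{−rT}·N(−d₂) − S·N(−d₁) = 15.047222 − 12.589763 = 2.457459
[XYZ put K=184.8]
σ√T = 0.2566·√0.2902 = 0.138231
d₁ = (ln(S/K) + (r+σ²/2)T) / (σ√T) = (ln(209.37/184.8) + (0.0133+0.2566²/2)·0.2902) / 0.138231 = (0.124829 + 0.013414) / 0.138231 = 1.000083
d₂ = d₁ − σ√T = 1.000083 − 0.138231 = 0.861852
e^{−rT} = 0.996148
N(−d₁) = 0.158635,  N(−d₂) = 0.194385
price = K·e^{−rT}·N(−d₂) − S·N(−d₁) = 35.783878 − 33.213453 = 2.570425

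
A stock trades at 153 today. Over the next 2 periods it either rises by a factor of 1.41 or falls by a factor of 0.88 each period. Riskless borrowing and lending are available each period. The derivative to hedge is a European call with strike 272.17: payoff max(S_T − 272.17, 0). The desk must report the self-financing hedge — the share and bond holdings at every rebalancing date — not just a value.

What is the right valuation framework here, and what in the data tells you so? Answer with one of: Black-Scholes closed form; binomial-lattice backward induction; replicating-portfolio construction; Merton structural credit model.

framework: replicating-portfolio construction

Key observation: the deliverable is the dynamic trading strategy on the 2-step tree (spot 153, moves 1.41 and 0.88), so the valuation must go through the node-by-node replicating-portfolio solve.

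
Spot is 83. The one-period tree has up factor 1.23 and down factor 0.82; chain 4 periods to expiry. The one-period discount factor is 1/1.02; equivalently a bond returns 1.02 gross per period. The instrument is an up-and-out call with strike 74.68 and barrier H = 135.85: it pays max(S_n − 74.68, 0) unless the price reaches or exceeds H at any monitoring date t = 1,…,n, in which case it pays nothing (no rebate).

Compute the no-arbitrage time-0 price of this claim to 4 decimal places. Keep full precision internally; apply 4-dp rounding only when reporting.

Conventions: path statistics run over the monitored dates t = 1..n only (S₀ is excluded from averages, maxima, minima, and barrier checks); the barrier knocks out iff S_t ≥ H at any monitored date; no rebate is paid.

With p* = (R−d)/(u−d) = 0.4878, sum probability × payoff across the paths and divide by R^4.
Enumerate all 2^4 = 16 price paths (U = up ×1.23, D = down ×0.82); each path with k up-moves has probability p*^k·(1−p*)^(4−k).
DDDD: M=68.0600, payoff=0.0000, prob=0.068824
UDDD: M=102.0900, payoff=0.0000, prob=0.065547
DUDD: M=83.7138, payoff=0.0000, prob=0.065547
UUDD: M=125.5707, payoff=9.7537, prob=0.062426
DDUD: M=68.6453, payoff=0.0000, prob=0.065547
UDUD: M=102.9680, payoff=9.7537, prob=0.062426
DUUD: M=102.9680, payoff=9.7537, prob=0.062426
UUUD: M=154.4520, payoff=0.0000, prob=0.059453
DDDU: M=68.0600, payoff=0.0000, prob=0.065547
UDDU: M=102.0900, payoff=9.7537, prob=0.062426
DUDU: M=84.4337, payoff=9.7537, prob=0.062426
UUDU: M=126.6506, payoff=51.9706, prob=0.059453
DDUU: M=84.4337, payoff=9.7537, prob=0.062426
UDUU: M=126.6506, payoff=51.9706, prob=0.059453
DUUU: M=126.6506, payoff=51.9706, prob=0.059453
UUUU: M=189.9759, payoff=0.0000, prob=0.056622
Price = Σ prob·payoff / R^4 = 12.922729 / 1.082432 = 11.9386

price = 11.9386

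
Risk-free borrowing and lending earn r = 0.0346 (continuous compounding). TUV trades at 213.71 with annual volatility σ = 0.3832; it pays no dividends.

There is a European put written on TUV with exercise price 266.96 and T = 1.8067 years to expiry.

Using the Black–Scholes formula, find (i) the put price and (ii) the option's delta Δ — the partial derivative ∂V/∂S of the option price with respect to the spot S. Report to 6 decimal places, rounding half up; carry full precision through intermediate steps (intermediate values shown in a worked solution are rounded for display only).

price = 67.939911
Δ = -0.521148

σ√T = 0.3832·√1.8067 = 0.515073
d₁ = (ln(S/K) + (r+σ²/2)T) / (σ√T) = (ln(213.71/266.96) + (0.0346+0.3832²/2)·1.8067) / 0.515073 = (-0.222479 + 0.195162) / 0.515073 = -0.053035
d₂ = d₁ − σ√T = -0.053035 − 0.515073 = -0.568108
e^{−rT} = 0.939402
N(−d₁) = 0.521148,  N(−d₂) = 0.715019
Put price V = K·e^{−rT}·N(−d₂) − S·N(−d₁) = 179.314488 − 111.374577 = 67.939911
Δ = −N(−d₁) = -0.521148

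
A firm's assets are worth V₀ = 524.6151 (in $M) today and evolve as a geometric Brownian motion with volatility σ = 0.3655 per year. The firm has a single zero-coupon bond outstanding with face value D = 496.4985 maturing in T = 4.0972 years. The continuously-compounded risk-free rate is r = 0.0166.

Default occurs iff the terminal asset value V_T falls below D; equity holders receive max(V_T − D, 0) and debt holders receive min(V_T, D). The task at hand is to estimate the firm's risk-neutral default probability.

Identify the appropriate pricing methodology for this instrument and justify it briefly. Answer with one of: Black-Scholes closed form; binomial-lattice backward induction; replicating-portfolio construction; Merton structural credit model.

framework: Merton structural credit model

Key observation: with the firm-asset dynamics (V₀ = 524.6151) and a single zero-coupon liability of face 496.4985 given, debt value, spread, and default probability all derive from the option view of the balance sheet.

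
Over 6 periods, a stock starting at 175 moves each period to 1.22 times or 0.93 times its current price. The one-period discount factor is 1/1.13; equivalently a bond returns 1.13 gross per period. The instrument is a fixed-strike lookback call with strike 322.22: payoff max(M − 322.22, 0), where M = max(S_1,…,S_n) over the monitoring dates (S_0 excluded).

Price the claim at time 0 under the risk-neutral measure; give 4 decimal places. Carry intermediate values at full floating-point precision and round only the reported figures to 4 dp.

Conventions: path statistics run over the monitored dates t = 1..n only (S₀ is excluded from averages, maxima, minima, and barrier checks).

Risk-neutral up-probability p* = (R−d)/(u−d) = (1.13−0.93)/(1.22−0.93) = 0.6897; the claim prices as the p*-weighted sum of path payoffs discounted by R^6.
Enumerate all 2^6 = 64 price paths (U = up ×1.22, D = down ×0.93); each path with k up-moves has probability p*^k·(1−p*)^(6−k).
DDDDDD: M=162.7500, payoff=0.0000, prob=0.000893
UDDDDD: M=213.5000, payoff=0.0000, prob=0.001985
DUDDDD: M=198.5550, payoff=0.0000, prob=0.001985
UUDDDD: M=260.4700, payoff=0.0000, prob=0.004412
DDUDDD: M=184.6561, payoff=0.0000, prob=0.001985
UDUDDD: M=242.2371, payoff=0.0000, prob=0.004412
DUUDDD: M=242.2371, payoff=0.0000, prob=0.004412
UUUDDD: M=317.7734, payoff=0.0000, prob=0.009805
DDDUDD: M=171.7302, payoff=0.0000, prob=0.001985
UDDUDD: M=225.2805, payoff=0.0000, prob=0.004412
DUDUDD: M=225.2805, payoff=0.0000, prob=0.004412
UUDUDD: M=295.5293, payoff=0.0000, prob=0.009805
DDUUDD: M=225.2805, payoff=0.0000, prob=0.004412
UDUUDD: M=295.5293, payoff=0.0000, prob=0.009805
DUUUDD: M=295.5293, payoff=0.0000, prob=0.009805
UUUUDD: M=387.6835, payoff=65.4635, prob=0.021788
DDDDUD: M=162.7500, payoff=0.0000, prob=0.001985
UDDDUD: M=213.5000, payoff=0.0000, prob=0.004412
DUDDUD: M=209.5109, payoff=0.0000, prob=0.004412
UUDDUD: M=274.8422, payoff=0.0000, prob=0.009805
DDUDUD: M=209.5109, payoff=0.0000, prob=0.004412
UDUDUD: M=274.8422, payoff=0.0000, prob=0.009805
DUUDUD: M=274.8422, payoff=0.0000, prob=0.009805
UUUDUD: M=360.5457, payoff=38.3257, prob=0.021788
DDDUUD: M=209.5109, payoff=0.0000, prob=0.004412
UDDUUD: M=274.8422, payoff=0.0000, prob=0.009805
DUDUUD: M=274.8422, payoff=0.0000, prob=0.009805
UUDUUD: M=360.5457, payoff=38.3257, prob=0.021788
DDUUUD: M=274.8422, payoff=0.0000, prob=0.009805
UDUUUD: M=360.5457, payoff=38.3257, prob=0.021788
DUUUUD: M=360.5457, payoff=38.3257, prob=0.021788
UUUUUD: M=472.9739, payoff=150.7539, prob=0.048418
DDDDDU: M=162.7500, payoff=0.0000, prob=0.001985
UDDDDU: M=213.5000, payoff=0.0000, prob=0.004412
DUDDDU: M=198.5550, payoff=0.0000, prob=0.004412
UUDDDU: M=260.4700, payoff=0.0000, prob=0.009805
DDUDDU: M=194.8451, payoff=0.0000, prob=0.004412
UDUDDU: M=255.6033, payoff=0.0000, prob=0.009805
DUUDDU: M=255.6033, payoff=0.0000, prob=0.009805
UUUDDU: M=335.3075, payoff=13.0875, prob=0.021788
DDDUDU: M=194.8451, payoff=0.0000, prob=0.004412
UDDUDU: M=255.6033, payoff=0.0000, prob=0.009805
DUDUDU: M=255.6033, payoff=0.0000, prob=0.009805
UUDUDU: M=335.3075, payoff=13.0875, prob=0.021788
DDUUDU: M=255.6033, payoff=0.0000, prob=0.009805
UDUUDU: M=335.3075, payoff=13.0875, prob=0.021788
DUUUDU: M=335.3075, payoff=13.0875, prob=0.021788
UUUUDU: M=439.8658, payoff=117.6458, prob=0.048418
DDDDUU: M=194.8451, payoff=0.0000, prob=0.004412
UDDDUU: M=255.6033, payoff=0.0000, prob=0.009805
DUDDUU: M=255.6033, payoff=0.0000, prob=0.009805
UUDDUU: M=335.3075, payoff=13.0875, prob=0.021788
DDUDUU: M=255.6033, payoff=0.0000, prob=0.009805
UDUDUU: M=335.3075, payoff=13.0875, prob=0.021788
DUUDUU: M=335.3075, payoff=13.0875, prob=0.021788
UUUDUU: M=439.8658, payoff=117.6458, prob=0.048418
DDDUUU: M=255.6033, payoff=0.0000, prob=0.009805
UDDUUU: M=335.3075, payoff=13.0875, prob=0.021788
DUDUUU: M=335.3075, payoff=13.0875, prob=0.021788
UUDUUU: M=439.8658, payoff=117.6458, prob=0.048418
DDUUUU: M=335.3075, payoff=13.0875, prob=0.021788
UDUUUU: M=439.8658, payoff=117.6458, prob=0.048418
DUUUUU: M=439.8658, payoff=117.6458, prob=0.048418
UUUUUU: M=577.0282, payoff=254.8082, prob=0.107595
Price = Σ prob·payoff / R^6 = 70.813932 / 2.081952 = 34.0132

price = 34.0132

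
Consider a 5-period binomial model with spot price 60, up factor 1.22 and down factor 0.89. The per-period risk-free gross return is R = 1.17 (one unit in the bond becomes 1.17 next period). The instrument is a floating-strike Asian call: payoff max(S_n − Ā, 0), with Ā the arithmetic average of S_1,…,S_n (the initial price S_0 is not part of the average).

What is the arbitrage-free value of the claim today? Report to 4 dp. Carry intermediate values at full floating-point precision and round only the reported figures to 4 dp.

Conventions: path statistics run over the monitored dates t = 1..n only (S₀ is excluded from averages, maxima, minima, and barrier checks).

price = 15.1469

No-arbitrage gives p* = (R−d)/(u−d) = 0.8485: enumerate every path, weight its payoff by its p*-probability, and discount by R^5.
Enumerate all 2^5 = 32 price paths (U = up ×1.22, D = down ×0.89); each path with k up-moves has probability p*^k·(1−p*)^(5−k).
DDDDD: Ā=42.8748, payoff=0.0000, prob=0.000080
UDDDD: Ā=58.7722, payoff=0.0000, prob=0.000447
DUDDD: Ā=54.8122, payoff=0.0000, prob=0.000447
UUDDD: Ā=75.1358, payoff=0.0000, prob=0.002504
DDUDD: Ā=51.2878, payoff=0.0000, prob=0.000447
UDUDD: Ā=70.3046, payoff=0.0000, prob=0.002504
DUUDD: Ā=66.3446, payoff=0.0000, prob=0.002504
UUUDD: Ā=90.9442, payoff=0.0000, prob=0.014023
DDDUD: Ā=48.1510, payoff=0.0000, prob=0.000447
UDDUD: Ā=66.0048, payoff=0.0000, prob=0.002504
DUDUD: Ā=62.0448, payoff=0.9118, prob=0.002504
UUDUD: Ā=85.0502, payoff=1.2498, prob=0.014023
DDUUD: Ā=58.5204, payoff=4.4362, prob=0.002504
UDUUD: Ā=80.2190, payoff=6.0810, prob=0.014023
DUUUD: Ā=76.2590, payoff=10.0410, prob=0.014023
UUUUD: Ā=104.5348, payoff=13.7641, prob=0.078529
DDDDU: Ā=45.3594, payoff=0.5680, prob=0.000447
UDDDU: Ā=62.1780, payoff=0.7786, prob=0.002504
DUDDU: Ā=58.2180, payoff=4.7386, prob=0.002504
UUDDU: Ā=79.8045, payoff=6.4955, prob=0.014023
DDUDU: Ā=54.6936, payoff=8.2630, prob=0.002504
UDUDU: Ā=74.9733, payoff=11.3267, prob=0.014023
DUUDU: Ā=71.0133, payoff=15.2867, prob=0.014023
UUUDU: Ā=97.3440, payoff=20.9549, prob=0.078529
DDDUU: Ā=51.5569, payoff=11.3997, prob=0.002504
UDDUU: Ā=70.6735, payoff=15.6265, prob=0.014023
DUDUU: Ā=66.7135, payoff=19.5865, prob=0.014023
UUDUU: Ā=91.4499, payoff=26.8489, prob=0.078529
DDUUU: Ā=63.1891, payoff=23.1109, prob=0.014023
UDUUU: Ā=86.6187, payoff=31.6801, prob=0.078529
DUUUU: Ā=82.6587, payoff=35.6401, prob=0.078529
UUUUU: Ā=113.3075, payoff=48.8550, prob=0.439765
Price = Σ prob·payoff / R^5 = 33.208702 / 2.192448 = 15.1469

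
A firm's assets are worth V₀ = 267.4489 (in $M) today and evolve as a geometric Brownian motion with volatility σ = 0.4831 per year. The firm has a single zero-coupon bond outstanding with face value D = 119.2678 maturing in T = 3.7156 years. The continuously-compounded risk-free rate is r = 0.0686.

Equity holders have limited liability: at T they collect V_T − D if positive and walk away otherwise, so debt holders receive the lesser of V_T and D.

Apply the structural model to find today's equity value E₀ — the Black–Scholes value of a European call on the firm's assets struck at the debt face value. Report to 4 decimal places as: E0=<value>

With assets at 267.4489 and a single debt payment of 119.2678 at 3.7156 years:
d₁ = [ln(V₀/D) + (r + σ²/2)T] / (σ√T)
   = [ln(267.4489/119.2678) + (0.0686 + 0.5·0.4831²)·3.7156] / (0.4831·√3.7156)
   = [0.807557 + 0.688474] / 0.931218 = 1.606531
d₂ = d₁ − σ√T = 1.606531 − 0.931218 = 0.675313
N(d₁) = 0.945921,  N(d₂) = 0.750261,  e^(−rT) = 0.775002
E₀ = V₀·N(d₁) − D·e^(−rT)·N(d₂)
   = 267.4489·0.945921 − 119.2678·0.775002·0.750261 = 183.636907

E0=183.6369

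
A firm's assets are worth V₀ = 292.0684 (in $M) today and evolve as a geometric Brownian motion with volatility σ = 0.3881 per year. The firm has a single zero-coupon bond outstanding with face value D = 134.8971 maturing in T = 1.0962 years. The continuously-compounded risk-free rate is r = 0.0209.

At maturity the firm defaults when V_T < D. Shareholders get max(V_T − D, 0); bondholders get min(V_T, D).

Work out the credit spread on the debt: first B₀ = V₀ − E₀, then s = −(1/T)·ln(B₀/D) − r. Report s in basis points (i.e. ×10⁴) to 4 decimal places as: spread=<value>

spread=51.7706

Equity is a call on the firm's assets struck at D = 134.8971:
d₁ = [ln(V₀/D) + (r + σ²/2)T] / (σ√T)
   = [ln(292.0684/134.8971) + (0.0209 + 0.5·0.3881²)·1.0962] / (0.3881·√1.0962)
   = [0.772476 + 0.105466] / 0.406339 = 2.160615
d₂ = d₁ − σ√T = 2.160615 − 0.406339 = 1.754276
N(d₁) = 0.984637,  N(d₂) = 0.960308,  e^(−rT) = 0.977350
E₀ = V₀·N(d₁) − D·e^(−rT)·N(d₂)
   = 292.0684·0.984637 − 134.8971·0.977350·0.960308 = 160.972831
B₀ = V₀ − E₀ = 292.0684 − 160.972831 = 131.095569
spread = −(1/T)·ln(B₀/D) − r = −(1/1.0962)·ln(131.095569/134.8971) − 0.0209 = 0.00517706
in basis points: 0.00517706 × 10⁴ = 51.7706 bp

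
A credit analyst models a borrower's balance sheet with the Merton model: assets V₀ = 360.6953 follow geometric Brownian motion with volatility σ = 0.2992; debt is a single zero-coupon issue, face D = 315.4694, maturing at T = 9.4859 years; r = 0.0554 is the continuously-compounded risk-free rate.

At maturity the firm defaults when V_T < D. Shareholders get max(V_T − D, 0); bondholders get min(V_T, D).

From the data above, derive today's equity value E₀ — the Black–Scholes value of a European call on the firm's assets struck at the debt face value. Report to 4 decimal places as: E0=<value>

E0=205.4902

With assets at 360.6953 and a single debt payment of 315.4694 at 9.4859 years:
d₁ = [ln(V₀/D) + (r + σ²/2)T] / (σ√T)
   = [ln(360.6953/315.4694) + (0.0554 + 0.5·0.2992²)·9.4859] / (0.2992·√9.4859)
   = [0.133972 + 0.950111] / 0.921512 = 1.176418
d₂ = d₁ − σ√T = 1.176418 − 0.921512 = 0.254906
N(d₁) = 0.880286,  N(d₂) = 0.600602,  e^(−rT) = 0.591249
E₀ = V₀·N(d₁) − D·e^(−rT)·N(d₂)
   = 360.6953·0.880286 − 315.4694·0.591249·0.600602 = 205.490223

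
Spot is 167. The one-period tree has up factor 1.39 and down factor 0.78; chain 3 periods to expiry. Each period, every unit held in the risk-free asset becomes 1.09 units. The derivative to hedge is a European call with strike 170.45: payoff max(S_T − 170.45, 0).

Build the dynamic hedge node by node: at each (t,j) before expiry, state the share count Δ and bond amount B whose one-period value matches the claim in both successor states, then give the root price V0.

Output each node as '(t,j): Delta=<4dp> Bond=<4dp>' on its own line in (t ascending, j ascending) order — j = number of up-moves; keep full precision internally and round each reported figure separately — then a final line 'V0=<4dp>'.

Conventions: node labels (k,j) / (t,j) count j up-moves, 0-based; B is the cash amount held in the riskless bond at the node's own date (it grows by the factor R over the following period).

(0,0): Delta=0.7555 Bond=-74.0818
(1,0): Delta=0.4766 Bond=-44.4258
(1,1): Delta=0.9069 Bond=-115.9008
(2,0): Delta=0.0000 Bond=0.0000
(2,1): Delta=0.7354 Bond=-95.2862
(2,2): Delta=1.0000 Bond=-156.3761
V0=52.0792

Arbitrage-free pricing uses the up-move probability p* = (R−d)/(u−d) = 0.5082, discounting each step at R = 1.09.
At maturity the claim pays: V(3,0)=0.0000, V(3,1)=0.0000, V(3,2)=81.2253, V(3,3)=278.0484
Node (2,0) S=101.6028: V=(p*·0.0000+(1−p*)·0.0000)/1.09=0.0000; Δ=(0.0000−0.0000)/(141.2279−79.2502)=0.0000; B=V−Δ·S=0.0000
Node (2,1) S=181.0614: V=(p*·81.2253+(1−p*)·0.0000)/1.09=37.8701; Δ=(81.2253−0.0000)/(251.6753−141.2279)=0.7354; B=V−Δ·S=-95.2862
Node (2,2) S=322.6607: V=(p*·278.0484+(1−p*)·81.2253)/1.09=166.2846; Δ=(278.0484−81.2253)/(448.4984−251.6753)=1.0000; B=V−Δ·S=-156.3761
Node (1,0) S=130.2600: V=(p*·37.8701+(1−p*)·0.0000)/1.09=17.6564; Δ=(37.8701−0.0000)/(181.0614−101.6028)=0.4766; B=V−Δ·S=-44.4258
Node (1,1) S=232.1300: V=(p*·166.2846+(1−p*)·37.8701)/1.09=94.6146; Δ=(166.2846−37.8701)/(322.6607−181.0614)=0.9069; B=V−Δ·S=-115.9008
Node (0,0) S=167.0000: V=(p*·94.6146+(1−p*)·17.6564)/1.09=52.0792; Δ=(94.6146−17.6564)/(232.1300−130.2600)=0.7555; B=V−Δ·S=-74.0818
Check: Δ(0,0)·S0 + B(0,0) = 52.0792 = V0.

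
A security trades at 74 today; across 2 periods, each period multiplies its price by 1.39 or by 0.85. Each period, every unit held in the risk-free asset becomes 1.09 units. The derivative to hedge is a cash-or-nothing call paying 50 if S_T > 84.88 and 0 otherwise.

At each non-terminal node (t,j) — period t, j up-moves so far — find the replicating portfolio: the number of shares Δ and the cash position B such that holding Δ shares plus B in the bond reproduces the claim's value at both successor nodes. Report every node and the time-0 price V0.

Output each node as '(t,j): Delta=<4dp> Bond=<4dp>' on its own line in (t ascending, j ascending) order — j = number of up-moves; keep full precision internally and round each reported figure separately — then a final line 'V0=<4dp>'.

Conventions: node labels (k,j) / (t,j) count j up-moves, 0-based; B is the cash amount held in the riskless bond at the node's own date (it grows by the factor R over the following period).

(0,0): Delta=0.6377 Bond=-18.0979
(1,0): Delta=1.4721 Bond=-72.2052
(1,1): Delta=0.0000 Bond=45.8716
V0=29.0951

Under the risk-neutral measure, an up-move has probability p* = (R−d)/(u−d) = 0.4444 and values discount at R = 1.09.
Terminal payoffs: V(2,0)=0.0000, V(2,1)=50.0000, V(2,2)=50.0000
Node (1,0) S=62.9000: V=(p*·50.0000+(1−p*)·0.0000)/1.09=20.3874; Δ=(50.0000−0.0000)/(87.4310−53.4650)=1.4721; B=V−Δ·S=-72.2052
Node (1,1) S=102.8600: V=(p*·50.0000+(1−p*)·50.0000)/1.09=45.8716; Δ=(50.0000−50.0000)/(142.9754−87.4310)=0.0000; B=V−Δ·S=45.8716
Node (0,0) S=74.0000: V=(p*·45.8716+(1−p*)·20.3874)/1.09=29.0951; Δ=(45.8716−20.3874)/(102.8600−62.9000)=0.6377; B=V−Δ·S=-18.0979
Verification: the root portfolio costs Δ(0,0)·S0 + B(0,0) = 29.0951, matching V0.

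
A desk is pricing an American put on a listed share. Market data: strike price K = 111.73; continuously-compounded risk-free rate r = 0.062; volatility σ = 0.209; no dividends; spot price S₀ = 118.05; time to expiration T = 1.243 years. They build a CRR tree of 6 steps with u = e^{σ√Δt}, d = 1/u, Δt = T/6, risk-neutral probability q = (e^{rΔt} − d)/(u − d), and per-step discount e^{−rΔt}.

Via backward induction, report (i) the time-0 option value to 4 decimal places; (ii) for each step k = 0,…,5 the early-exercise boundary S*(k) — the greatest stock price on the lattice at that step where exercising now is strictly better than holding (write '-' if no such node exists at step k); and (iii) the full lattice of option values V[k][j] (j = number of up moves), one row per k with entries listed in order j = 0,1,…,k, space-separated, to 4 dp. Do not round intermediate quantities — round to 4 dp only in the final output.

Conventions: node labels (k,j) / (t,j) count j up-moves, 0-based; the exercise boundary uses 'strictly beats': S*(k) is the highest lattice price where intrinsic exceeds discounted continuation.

Δt=0.20717  u=1.09980  d=0.90926  q=0.54408  discount=0.98724
step 6 (expiry): payoffs max(K−S,0) = 45.0208 31.0413 14.1324 0.0000 0.0000 0.0000 0.0000
step 5: (k=5,j=0): S=73.3667, K−S=38.3633, hold=36.9373 ⇒ V=38.3633 exercise | (k=5,j=1): S=88.7413, K−S=22.9887, hold=21.5628 ⇒ V=22.9887 exercise | (k=5,j=2): S=107.3378, K−S=4.3922, hold=6.3610 ⇒ V=6.3610 continue | (k=5,j=3): S=129.8313, K−S=0.0000, hold=0.0000 ⇒ V=0.0000 continue | (k=5,j=4): S=157.0385, K−S=0.0000, hold=0.0000 ⇒ V=0.0000 continue | (k=5,j=5): S=189.9472, K−S=0.0000, hold=0.0000 ⇒ V=0.0000 continue  boundary S*=88.7413
step 4: (k=4,j=0): S=80.6887, K−S=31.0413, hold=29.6154 ⇒ V=31.0413 exercise | (k=4,j=1): S=97.5976, K−S=14.1324, hold=13.7640 ⇒ V=14.1324 exercise | (k=4,j=2): S=118.0500, K−S=0.0000, hold=2.8631 ⇒ V=2.8631 continue | (k=4,j=3): S=142.7883, K−S=0.0000, hold=0.0000 ⇒ V=0.0000 continue | (k=4,j=4): S=172.7108, K−S=0.0000, hold=0.0000 ⇒ V=0.0000 continue  boundary S*=97.5976
step 3: (k=3,j=0): S=88.7413, K−S=22.9887, hold=21.5628 ⇒ V=22.9887 exercise | (k=3,j=1): S=107.3378, K−S=4.3922, hold=7.8989 ⇒ V=7.8989 continue | (k=3,j=2): S=129.8313, K−S=0.0000, hold=1.2887 ⇒ V=1.2887 continue | (k=3,j=3): S=157.0385, K−S=0.0000, hold=0.0000 ⇒ V=0.0000 continue  boundary S*=88.7413
step 2: (k=2,j=0): S=97.5976, K−S=14.1324, hold=14.5900 ⇒ V=14.5900 continue | (k=2,j=1): S=118.0500, K−S=0.0000, hold=4.2475 ⇒ V=4.2475 continue | (k=2,j=2): S=142.7883, K−S=0.0000, hold=0.5800 ⇒ V=0.5800 continue  boundary S*=-
step 1: (k=1,j=0): S=107.3378, K−S=4.3922, hold=8.8485 ⇒ V=8.8485 continue | (k=1,j=1): S=129.8313, K−S=0.0000, hold=2.2234 ⇒ V=2.2234 continue  boundary S*=-
step 0: (k=0,j=0): S=118.0500, K−S=0.0000, hold=5.1770 ⇒ V=5.1770 continue  boundary S*=-

price = 5.1770
boundary = - - - 88.7413 97.5976 88.7413
tree:
5.1770
8.8485 2.2234
14.5900 4.2475 0.5800
22.9887 7.8989 1.2887 0.0000
31.0413 14.1324 2.8631 0.0000 0.0000
38.3633 22.9887 6.3610 0.0000 0.0000 0.0000
45.0208 31.0413 14.1324 0.0000 0.0000 0.0000 0.0000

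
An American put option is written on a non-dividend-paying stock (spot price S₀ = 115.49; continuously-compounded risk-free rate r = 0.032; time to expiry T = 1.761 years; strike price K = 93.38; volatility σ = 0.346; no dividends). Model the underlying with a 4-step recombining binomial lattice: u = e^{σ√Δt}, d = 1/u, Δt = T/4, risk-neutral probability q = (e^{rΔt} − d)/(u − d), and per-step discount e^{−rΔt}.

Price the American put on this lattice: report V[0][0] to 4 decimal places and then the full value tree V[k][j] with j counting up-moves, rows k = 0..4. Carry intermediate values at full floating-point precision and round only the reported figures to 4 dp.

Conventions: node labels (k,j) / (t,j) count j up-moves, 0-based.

Δt=0.44025, u=1.25807, d=0.79487, q=0.47349, disc=e^(-rΔt)=0.98601
k=4 terminal: V=max(K-S,0) → 47.2768 20.4111 0.0000 0.0000 0.0000
k=3: j=0 S=58.0008 intr=35.3792 cont=34.0729 V=35.3792[EX]; j=1 S=91.7996 intr=1.5804 cont=10.5964 V=10.5964[hold]; j=2 S=145.2940 intr=0.0000 cont=0.0000 V=0.0000[hold]; j=3 S=229.9613 intr=0.0000 cont=0.0000 V=0.0000[hold]
k=2: j=0 S=72.9689 intr=20.4111 cont=23.3141 V=23.3141[hold]; j=1 S=115.4900 intr=0.0000 cont=5.5011 V=5.5011[hold]; j=2 S=182.7895 intr=0.0000 cont=0.0000 V=0.0000[hold]
k=1: j=0 S=91.7996 intr=1.5804 cont=14.6717 V=14.6717[hold]; j=1 S=145.2940 intr=0.0000 cont=2.8559 V=2.8559[hold]
k=0: j=0 S=115.4900 intr=0.0000 cont=8.9501 V=8.9501[hold]

price = 8.9501
tree:
8.9501
14.6717 2.8559
23.3141 5.5011 0.0000
35.3792 10.5964 0.0000 0.0000
47.2768 20.4111 0.0000 0.0000 0.0000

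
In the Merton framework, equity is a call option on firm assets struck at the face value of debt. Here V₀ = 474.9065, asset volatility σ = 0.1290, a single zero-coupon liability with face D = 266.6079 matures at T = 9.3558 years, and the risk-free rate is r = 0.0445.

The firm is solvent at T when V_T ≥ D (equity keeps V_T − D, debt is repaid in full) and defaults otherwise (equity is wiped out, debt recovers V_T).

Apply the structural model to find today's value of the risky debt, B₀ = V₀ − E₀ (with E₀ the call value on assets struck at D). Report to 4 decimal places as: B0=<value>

Apply the equity-as-call identities (strike 266.6079, horizon 9.3558 years):
d₁ = [ln(V₀/D) + (r + σ²/2)T] / (σ√T)
   = [ln(474.9065/266.6079) + (0.0445 + 0.5·0.1290²)·9.3558] / (0.1290·√9.3558)
   = [0.577339 + 0.494178] / 0.394576 = 2.715619
d₂ = d₁ − σ√T = 2.715619 − 0.394576 = 2.321044
N(d₁) = 0.996692,  N(d₂) = 0.989858,  e^(−rT) = 0.659461
E₀ = V₀·N(d₁) − D·e^(−rT)·N(d₂)
   = 474.9065·0.996692 − 266.6079·0.659461·0.989858 = 299.301486
B₀ = V₀ − E₀ = 474.9065 − 299.301486 = 175.605014

B0=175.6050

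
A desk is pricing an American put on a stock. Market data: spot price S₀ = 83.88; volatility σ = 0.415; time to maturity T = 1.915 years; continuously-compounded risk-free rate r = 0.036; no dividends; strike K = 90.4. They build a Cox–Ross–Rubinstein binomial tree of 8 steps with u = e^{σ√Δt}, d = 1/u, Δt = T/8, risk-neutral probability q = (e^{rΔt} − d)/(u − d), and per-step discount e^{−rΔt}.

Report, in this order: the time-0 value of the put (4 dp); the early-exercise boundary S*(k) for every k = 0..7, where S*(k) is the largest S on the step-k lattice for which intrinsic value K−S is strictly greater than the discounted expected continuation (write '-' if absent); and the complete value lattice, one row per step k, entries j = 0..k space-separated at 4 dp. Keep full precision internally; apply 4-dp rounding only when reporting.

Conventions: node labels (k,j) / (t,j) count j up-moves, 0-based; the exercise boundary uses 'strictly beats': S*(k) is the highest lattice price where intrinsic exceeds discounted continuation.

price = 20.3739
boundary = - - - 45.6160 37.2338 45.6160 55.8853 68.4665
tree:
20.3739
27.3359 12.9161
35.5828 18.5607 6.8034
44.7840 25.8856 10.6612 2.5882
53.1662 34.8113 16.3198 4.4912 0.4949
60.0082 44.7840 24.2319 7.7186 0.9428 0.0000
65.5929 53.1662 34.5147 13.1090 1.7962 0.0000 0.0000
70.1514 60.0082 44.7840 21.9335 3.4222 0.0000 0.0000 0.0000
73.8722 65.5929 53.1662 34.5147 6.5200 0.0000 0.0000 0.0000 0.0000

Δt=0.23938, u=1.22512, d=0.81624, q=0.47058, disc=e^(-rΔt)=0.99142
k=8 terminal: V=max(K-S,0) → 73.8722 65.5929 53.1662 34.5147 6.5200 0.0000 0.0000 0.0000 0.0000
k=7: j=0 S=20.2486 intr=70.1514 cont=69.3757 V=70.1514[EX]; j=1 S=30.3918 intr=60.0082 cont=59.2325 V=60.0082[EX]; j=2 S=45.6160 intr=44.7840 cont=44.0083 V=44.7840[EX]; j=3 S=68.4665 intr=21.9335 cont=21.1578 V=21.9335[EX]; j=4 S=102.7635 intr=0.0000 cont=3.4222 V=3.4222[hold]; j=5 S=154.2409 intr=0.0000 cont=0.0000 V=0.0000[hold]; j=6 S=231.5049 intr=0.0000 cont=0.0000 V=0.0000[hold]; j=7 S=347.4728 intr=0.0000 cont=0.0000 V=0.0000[hold]  S*(7)=68.4665
k=6: j=0 S=24.8071 intr=65.5929 cont=64.8172 V=65.5929[EX]; j=1 S=37.2338 intr=53.1662 cont=52.3906 V=53.1662[EX]; j=2 S=55.8853 intr=34.5147 cont=33.7390 V=34.5147[EX]; j=3 S=83.8800 intr=6.5200 cont=13.1090 V=13.1090[hold]; j=4 S=125.8981 intr=0.0000 cont=1.7962 V=1.7962[hold]; j=5 S=188.9643 intr=0.0000 cont=0.0000 V=0.0000[hold]; j=6 S=283.6224 intr=0.0000 cont=0.0000 V=0.0000[hold]  S*(6)=55.8853
k=5: j=0 S=30.3918 intr=60.0082 cont=59.2325 V=60.0082[EX]; j=1 S=45.6160 intr=44.7840 cont=44.0083 V=44.7840[EX]; j=2 S=68.4665 intr=21.9335 cont=24.2319 V=24.2319[hold]; j=3 S=102.7635 intr=0.0000 cont=7.7186 V=7.7186[hold]; j=4 S=154.2409 intr=0.0000 cont=0.9428 V=0.9428[hold]; j=5 S=231.5049 intr=0.0000 cont=0.0000 V=0.0000[hold]  S*(5)=45.6160
k=4: j=0 S=37.2338 intr=53.1662 cont=52.3906 V=53.1662[EX]; j=1 S=55.8853 intr=34.5147 cont=34.8113 V=34.8113[hold]; j=2 S=83.8800 intr=6.5200 cont=16.3198 V=16.3198[hold]; j=3 S=125.8981 intr=0.0000 cont=4.4912 V=4.4912[hold]; j=4 S=188.9643 intr=0.0000 cont=0.4949 V=0.4949[hold]  S*(4)=37.2338
k=3: j=0 S=45.6160 intr=44.7840 cont=44.1467 V=44.7840[EX]; j=1 S=68.4665 intr=21.9335 cont=25.8856 V=25.8856[hold]; j=2 S=102.7635 intr=0.0000 cont=10.6612 V=10.6612[hold]; j=3 S=154.2409 intr=0.0000 cont=2.5882 V=2.5882[hold]  S*(3)=45.6160
k=2: j=0 S=55.8853 intr=34.5147 cont=35.5828 V=35.5828[hold]; j=1 S=83.8800 intr=6.5200 cont=18.5607 V=18.5607[hold]; j=2 S=125.8981 intr=0.0000 cont=6.8034 V=6.8034[hold]  S*(2)=-
k=1: j=0 S=68.4665 intr=21.9335 cont=27.3359 V=27.3359[hold]; j=1 S=102.7635 intr=0.0000 cont=12.9161 V=12.9161[hold]  S*(1)=-
k=0: j=0 S=83.8800 intr=6.5200 cont=20.3739 V=20.3739[hold]  S*(0)=-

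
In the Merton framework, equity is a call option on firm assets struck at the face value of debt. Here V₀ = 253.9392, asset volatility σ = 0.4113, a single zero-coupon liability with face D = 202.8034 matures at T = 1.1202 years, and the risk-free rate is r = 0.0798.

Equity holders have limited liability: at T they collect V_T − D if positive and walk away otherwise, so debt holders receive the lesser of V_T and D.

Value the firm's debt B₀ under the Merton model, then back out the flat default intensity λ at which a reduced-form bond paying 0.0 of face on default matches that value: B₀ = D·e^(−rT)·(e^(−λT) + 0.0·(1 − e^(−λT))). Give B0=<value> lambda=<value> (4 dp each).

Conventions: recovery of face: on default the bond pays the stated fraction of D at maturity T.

B0=172.6308 lambda=0.0640

Equity is a call on the firm's assets struck at D = 202.8034:
d₁ = [ln(V₀/D) + (r + σ²/2)T] / (σ√T)
   = [ln(253.9392/202.8034) + (0.0798 + 0.5·0.4113²)·1.1202] / (0.4113·√1.1202)
   = [0.224858 + 0.184143] / 0.435318 = 0.939545
d₂ = d₁ − σ√T = 0.939545 − 0.435318 = 0.504227
N(d₁) = 0.826274,  N(d₂) = 0.692949,  e^(−rT) = 0.914487
E₀ = V₀·N(d₁) − D·e^(−rT)·N(d₂)
   = 253.9392·0.826274 − 202.8034·0.914487·0.692949 = 81.308391
B₀ = V₀ − E₀ = 253.9392 − 81.308391 = 172.630809
e^(−λT) = (B₀·e^(rT)/D − 0)/(1 − 0) = (172.6308·1.093509/202.8034 − 0)/1 = 0.93081953
λ = −ln(0.93081953)/1.1202 = 0.063997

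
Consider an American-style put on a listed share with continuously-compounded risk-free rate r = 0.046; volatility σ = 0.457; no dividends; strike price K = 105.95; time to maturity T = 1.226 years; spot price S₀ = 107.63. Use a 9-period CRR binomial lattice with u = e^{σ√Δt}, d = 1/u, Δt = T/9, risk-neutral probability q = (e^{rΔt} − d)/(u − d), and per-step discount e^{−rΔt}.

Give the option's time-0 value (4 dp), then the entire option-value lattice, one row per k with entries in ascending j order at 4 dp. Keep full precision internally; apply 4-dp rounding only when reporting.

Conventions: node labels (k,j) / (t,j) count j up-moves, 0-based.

price = 18.3596
tree:
18.3596
24.8007 11.5248
32.5783 16.5823 6.1200
41.4959 23.2100 9.5189 2.4663
51.1322 31.4557 14.4564 4.2194 0.5727
59.6406 41.0604 21.3176 7.1085 1.1007 0.0000
66.8284 51.1322 30.2923 11.7380 2.1158 0.0000 0.0000
72.9006 59.6406 41.0604 18.8606 4.0669 0.0000 0.0000 0.0000
78.0303 66.8284 51.1322 29.1383 7.8171 0.0000 0.0000 0.0000 0.0000
82.3638 72.9006 59.6406 41.0604 15.0256 0.0000 0.0000 0.0000 0.0000 0.0000

params: Δt=0.13622 u=1.18373 d=0.84479 q=0.47648 e^(-rΔt)=0.99375
t_9 payoffs: 82.3638 72.9006 59.6406 41.0604 15.0256 0.0000 0.0000 0.0000 0.0000 0.0000
k=8: node(8,0) S=27.9197 payoff=78.0303 vs cont=77.3685 → 78.0303 [stop]  node(8,1) S=39.1216 payoff=66.8284 vs cont=66.1666 → 66.8284 [stop]  node(8,2) S=54.8178 payoff=51.1322 vs cont=50.4703 → 51.1322 [stop]  node(8,3) S=76.8117 payoff=29.1383 vs cont=28.4764 → 29.1383 [stop]  node(8,4) S=107.6300 payoff=0.0000 vs cont=7.8171 → 7.8171 [wait]  node(8,5) S=150.8131 payoff=0.0000 vs cont=0.0000 → 0.0000 [wait]  node(8,6) S=211.3220 payoff=0.0000 vs cont=0.0000 → 0.0000 [wait]  node(8,7) S=296.1082 payoff=0.0000 vs cont=0.0000 → 0.0000 [wait]  node(8,8) S=414.9121 payoff=0.0000 vs cont=0.0000 → 0.0000 [wait]
k=7: node(7,0) S=33.0494 payoff=72.9006 vs cont=72.2388 → 72.9006 [stop]  node(7,1) S=46.3094 payoff=59.6406 vs cont=58.9788 → 59.6406 [stop]  node(7,2) S=64.8896 payoff=41.0604 vs cont=40.3986 → 41.0604 [stop]  node(7,3) S=90.9244 payoff=15.0256 vs cont=18.8606 → 18.8606 [wait]  node(7,4) S=127.4049 payoff=0.0000 vs cont=4.0669 → 4.0669 [wait]  node(7,5) S=178.5221 payoff=0.0000 vs cont=0.0000 → 0.0000 [wait]  node(7,6) S=250.1483 payoff=0.0000 vs cont=0.0000 → 0.0000 [wait]  node(7,7) S=350.5123 payoff=0.0000 vs cont=0.0000 → 0.0000 [wait]
k=6: node(6,0) S=39.1216 payoff=66.8284 vs cont=66.1666 → 66.8284 [stop]  node(6,1) S=54.8178 payoff=51.1322 vs cont=50.4703 → 51.1322 [stop]  node(6,2) S=76.8117 payoff=29.1383 vs cont=30.2923 → 30.2923 [wait]  node(6,3) S=107.6300 payoff=0.0000 vs cont=11.7380 → 11.7380 [wait]  node(6,4) S=150.8131 payoff=0.0000 vs cont=2.1158 → 2.1158 [wait]  node(6,5) S=211.3220 payoff=0.0000 vs cont=0.0000 → 0.0000 [wait]  node(6,6) S=296.1082 payoff=0.0000 vs cont=0.0000 → 0.0000 [wait]
k=5: node(5,0) S=46.3094 payoff=59.6406 vs cont=58.9788 → 59.6406 [stop]  node(5,1) S=64.8896 payoff=41.0604 vs cont=40.9451 → 41.0604 [stop]  node(5,2) S=90.9244 payoff=15.0256 vs cont=21.3176 → 21.3176 [wait]  node(5,3) S=127.4049 payoff=0.0000 vs cont=7.1085 → 7.1085 [wait]  node(5,4) S=178.5221 payoff=0.0000 vs cont=1.1007 → 1.1007 [wait]  node(5,5) S=250.1483 payoff=0.0000 vs cont=0.0000 → 0.0000 [wait]
k=4: node(4,0) S=54.8178 payoff=51.1322 vs cont=50.4703 → 51.1322 [stop]  node(4,1) S=76.8117 payoff=29.1383 vs cont=31.4557 → 31.4557 [wait]  node(4,2) S=107.6300 payoff=0.0000 vs cont=14.4564 → 14.4564 [wait]  node(4,3) S=150.8131 payoff=0.0000 vs cont=4.2194 → 4.2194 [wait]  node(4,4) S=211.3220 payoff=0.0000 vs cont=0.5727 → 0.5727 [wait]
k=3: node(3,0) S=64.8896 payoff=41.0604 vs cont=41.4959 → 41.4959 [wait]  node(3,1) S=90.9244 payoff=15.0256 vs cont=23.2100 → 23.2100 [wait]  node(3,2) S=127.4049 payoff=0.0000 vs cont=9.5189 → 9.5189 [wait]  node(3,3) S=178.5221 payoff=0.0000 vs cont=2.4663 → 2.4663 [wait]
k=2: node(2,0) S=76.8117 payoff=29.1383 vs cont=32.5783 → 32.5783 [wait]  node(2,1) S=107.6300 payoff=0.0000 vs cont=16.5823 → 16.5823 [wait]  node(2,2) S=150.8131 payoff=0.0000 vs cont=6.1200 → 6.1200 [wait]
k=1: node(1,0) S=90.9244 payoff=15.0256 vs cont=24.8007 → 24.8007 [wait]  node(1,1) S=127.4049 payoff=0.0000 vs cont=11.5248 → 11.5248 [wait]
k=0: node(0,0) S=107.6300 payoff=0.0000 vs cont=18.3596 → 18.3596 [wait]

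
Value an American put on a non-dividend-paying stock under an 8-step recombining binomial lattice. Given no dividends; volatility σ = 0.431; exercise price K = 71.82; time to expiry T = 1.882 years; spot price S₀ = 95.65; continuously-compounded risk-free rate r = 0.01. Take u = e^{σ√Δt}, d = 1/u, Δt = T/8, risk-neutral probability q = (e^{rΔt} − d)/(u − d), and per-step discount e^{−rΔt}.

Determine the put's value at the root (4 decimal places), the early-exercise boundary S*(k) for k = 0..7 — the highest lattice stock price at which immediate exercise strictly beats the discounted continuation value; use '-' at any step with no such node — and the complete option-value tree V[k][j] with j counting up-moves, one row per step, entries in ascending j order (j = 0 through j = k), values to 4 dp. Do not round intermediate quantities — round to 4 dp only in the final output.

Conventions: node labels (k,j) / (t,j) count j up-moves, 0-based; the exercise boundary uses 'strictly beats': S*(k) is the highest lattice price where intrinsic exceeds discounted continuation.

price = 9.5977
boundary = - - - - - 33.6316 41.4510 51.0884
tree:
9.5977
13.4286 5.0315
18.3242 7.5994 1.9634
24.2790 11.2439 3.2473 0.4265
31.0724 16.2193 5.3071 0.7822 0.0000
38.1884 22.6592 8.5436 1.4347 0.0000 0.0000
44.5328 30.3690 13.4867 2.6316 0.0000 0.0000 0.0000
49.6803 38.1884 20.7316 4.8269 0.0000 0.0000 0.0000 0.0000
53.8568 44.5328 30.3690 8.8535 0.0000 0.0000 0.0000 0.0000 0.0000

Δt=0.23525, u=1.23250, d=0.81136, q=0.45352, disc=e^(-rΔt)=0.99765
k=8 terminal: V=max(K-S,0) → 53.8568 44.5328 30.3690 8.8535 0.0000 0.0000 0.0000 0.0000 0.0000
k=7: j=0 S=22.1397 intr=49.6803 cont=49.5115 V=49.6803[EX]; j=1 S=33.6316 intr=38.1884 cont=38.0197 V=38.1884[EX]; j=2 S=51.0884 intr=20.7316 cont=20.5628 V=20.7316[EX]; j=3 S=77.6064 intr=0.0000 cont=4.8269 V=4.8269[hold]; j=4 S=117.8888 intr=0.0000 cont=0.0000 V=0.0000[hold]; j=5 S=179.0802 intr=0.0000 cont=0.0000 V=0.0000[hold]; j=6 S=272.0338 intr=0.0000 cont=0.0000 V=0.0000[hold]; j=7 S=413.2358 intr=0.0000 cont=0.0000 V=0.0000[hold]  S*(7)=51.0884
k=6: j=0 S=27.2872 intr=44.5328 cont=44.3640 V=44.5328[EX]; j=1 S=41.4510 intr=30.3690 cont=30.2003 V=30.3690[EX]; j=2 S=62.9665 intr=8.8535 cont=13.4867 V=13.4867[hold]; j=3 S=95.6500 intr=0.0000 cont=2.6316 V=2.6316[hold]; j=4 S=145.2982 intr=0.0000 cont=0.0000 V=0.0000[hold]; j=5 S=220.7167 intr=0.0000 cont=0.0000 V=0.0000[hold]; j=6 S=335.2821 intr=0.0000 cont=0.0000 V=0.0000[hold]  S*(6)=41.4510
k=5: j=0 S=33.6316 intr=38.1884 cont=38.0197 V=38.1884[EX]; j=1 S=51.0884 intr=20.7316 cont=22.6592 V=22.6592[hold]; j=2 S=77.6064 intr=0.0000 cont=8.5436 V=8.5436[hold]; j=3 S=117.8888 intr=0.0000 cont=1.4347 V=1.4347[hold]; j=4 S=179.0802 intr=0.0000 cont=0.0000 V=0.0000[hold]; j=5 S=272.0338 intr=0.0000 cont=0.0000 V=0.0000[hold]  S*(5)=33.6316
k=4: j=0 S=41.4510 intr=30.3690 cont=31.0724 V=31.0724[hold]; j=1 S=62.9665 intr=8.8535 cont=16.2193 V=16.2193[hold]; j=2 S=95.6500 intr=0.0000 cont=5.3071 V=5.3071[hold]; j=3 S=145.2982 intr=0.0000 cont=0.7822 V=0.7822[hold]; j=4 S=220.7167 intr=0.0000 cont=0.0000 V=0.0000[hold]  S*(4)=-
k=3: j=0 S=51.0884 intr=20.7316 cont=24.2790 V=24.2790[hold]; j=1 S=77.6064 intr=0.0000 cont=11.2439 V=11.2439[hold]; j=2 S=117.8888 intr=0.0000 cont=3.2473 V=3.2473[hold]; j=3 S=179.0802 intr=0.0000 cont=0.4265 V=0.4265[hold]  S*(3)=-
k=2: j=0 S=62.9665 intr=8.8535 cont=18.3242 V=18.3242[hold]; j=1 S=95.6500 intr=0.0000 cont=7.5994 V=7.5994[hold]; j=2 S=145.2982 intr=0.0000 cont=1.9634 V=1.9634[hold]  S*(2)=-
k=1: j=0 S=77.6064 intr=0.0000 cont=13.4286 V=13.4286[hold]; j=1 S=117.8888 intr=0.0000 cont=5.0315 V=5.0315[hold]  S*(1)=-
k=0: j=0 S=95.6500 intr=0.0000 cont=9.5977 V=9.5977[hold]  S*(0)=-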